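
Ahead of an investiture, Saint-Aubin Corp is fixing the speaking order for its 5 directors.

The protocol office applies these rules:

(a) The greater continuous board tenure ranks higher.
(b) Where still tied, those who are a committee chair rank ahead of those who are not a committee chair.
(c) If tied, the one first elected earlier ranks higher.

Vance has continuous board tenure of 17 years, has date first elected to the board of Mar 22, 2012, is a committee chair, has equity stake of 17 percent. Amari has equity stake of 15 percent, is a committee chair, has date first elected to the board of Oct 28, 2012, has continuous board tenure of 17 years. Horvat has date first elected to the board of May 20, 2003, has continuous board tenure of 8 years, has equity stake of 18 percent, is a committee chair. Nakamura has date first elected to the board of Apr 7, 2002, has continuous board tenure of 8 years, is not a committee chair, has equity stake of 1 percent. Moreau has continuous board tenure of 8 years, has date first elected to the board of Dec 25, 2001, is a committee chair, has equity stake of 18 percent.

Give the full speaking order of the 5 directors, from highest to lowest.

Vance, Amari, Moreau, Horvat, Nakamura

By continuous board tenure (higher first): Vance and Amari (both 17 years); then Moreau, Horvat and Nakamura (each 8 years).
Vance and Amari are each a committee chair, so the next rule applies.
Among Vance and Amari, by date first elected to the board (earlier first): Vance (Mar 22, 2012) before Amari (Oct 28, 2012).
Among Moreau, Horvat and Nakamura, a committee chair before not a committee chair: Moreau and Horvat (a committee chair) before Nakamura (not a committee chair).
Among Moreau and Horvat, by date first elected to the board (earlier first): Moreau (Dec 25, 2001) before Horvat (May 20, 2003).
Full order: Vance, Amari, Moreau, Horvat, Nakamura.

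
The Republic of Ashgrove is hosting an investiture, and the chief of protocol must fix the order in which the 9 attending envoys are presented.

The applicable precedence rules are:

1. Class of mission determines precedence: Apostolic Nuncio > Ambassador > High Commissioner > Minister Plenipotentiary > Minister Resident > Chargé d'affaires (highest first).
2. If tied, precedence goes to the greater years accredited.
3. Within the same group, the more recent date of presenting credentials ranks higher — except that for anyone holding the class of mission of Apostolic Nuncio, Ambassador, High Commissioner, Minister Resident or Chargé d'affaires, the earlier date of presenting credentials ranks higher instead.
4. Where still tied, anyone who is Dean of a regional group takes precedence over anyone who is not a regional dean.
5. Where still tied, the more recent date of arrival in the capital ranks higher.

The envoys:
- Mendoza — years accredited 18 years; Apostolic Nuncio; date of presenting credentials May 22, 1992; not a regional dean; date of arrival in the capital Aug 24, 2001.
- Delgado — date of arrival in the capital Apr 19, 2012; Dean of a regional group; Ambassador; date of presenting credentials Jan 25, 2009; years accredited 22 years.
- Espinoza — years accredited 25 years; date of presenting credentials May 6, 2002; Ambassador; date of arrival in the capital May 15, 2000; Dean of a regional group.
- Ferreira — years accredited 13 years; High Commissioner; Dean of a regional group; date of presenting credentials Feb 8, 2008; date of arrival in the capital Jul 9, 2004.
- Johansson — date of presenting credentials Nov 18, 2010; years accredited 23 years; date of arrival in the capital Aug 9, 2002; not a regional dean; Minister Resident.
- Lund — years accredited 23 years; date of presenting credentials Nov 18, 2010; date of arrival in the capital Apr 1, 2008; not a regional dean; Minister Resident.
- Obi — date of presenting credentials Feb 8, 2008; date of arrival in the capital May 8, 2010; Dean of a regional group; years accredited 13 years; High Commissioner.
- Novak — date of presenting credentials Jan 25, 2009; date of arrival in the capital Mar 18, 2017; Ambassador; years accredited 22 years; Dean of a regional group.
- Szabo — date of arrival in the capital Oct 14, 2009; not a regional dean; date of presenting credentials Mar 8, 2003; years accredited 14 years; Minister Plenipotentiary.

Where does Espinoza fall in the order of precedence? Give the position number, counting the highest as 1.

2

By class of mission: Mendoza (Apostolic Nuncio); then Espinoza, Novak and Delgado (Ambassador); then Obi and Ferreira (High Commissioner); then Szabo (Minister Plenipotentiary); then Lund and Johansson (Minister Resident).
Among Espinoza, Novak and Delgado, by years accredited (higher first): Espinoza (25 years) before Novak and Delgado (22 years).
Novak and Delgado both have date of presenting credentials Jan 25, 2009, so the next rule applies.
Novak and Delgado are each Dean of a regional group, so the next rule applies.
Among Novak and Delgado, by date of arrival in the capital (later first): Novak (Mar 18, 2017) before Delgado (Apr 19, 2012).
Obi and Ferreira both have years accredited 13 years, so the next rule applies.
Obi and Ferreira both have date of presenting credentials Feb 8, 2008, so the next rule applies.
Obi and Ferreira are each Dean of a regional group, so the next rule applies.
Among Obi and Ferreira, by date of arrival in the capital (later first): Obi (May 8, 2010) before Ferreira (Jul 9, 2004).
Lund and Johansson both have years accredited 23 years, so the next rule applies.
Lund and Johansson both have date of presenting credentials Nov 18, 2010, so the next rule applies.
Lund and Johansson are each not a regional dean, so the next rule applies.
Among Lund and Johansson, by date of arrival in the capital (later first): Lund (Apr 1, 2008) before Johansson (Aug 9, 2002).
Order: Mendoza, Espinoza, Novak, Delgado, Obi, Ferreira, Szabo, Lund, Johansson. So position 2.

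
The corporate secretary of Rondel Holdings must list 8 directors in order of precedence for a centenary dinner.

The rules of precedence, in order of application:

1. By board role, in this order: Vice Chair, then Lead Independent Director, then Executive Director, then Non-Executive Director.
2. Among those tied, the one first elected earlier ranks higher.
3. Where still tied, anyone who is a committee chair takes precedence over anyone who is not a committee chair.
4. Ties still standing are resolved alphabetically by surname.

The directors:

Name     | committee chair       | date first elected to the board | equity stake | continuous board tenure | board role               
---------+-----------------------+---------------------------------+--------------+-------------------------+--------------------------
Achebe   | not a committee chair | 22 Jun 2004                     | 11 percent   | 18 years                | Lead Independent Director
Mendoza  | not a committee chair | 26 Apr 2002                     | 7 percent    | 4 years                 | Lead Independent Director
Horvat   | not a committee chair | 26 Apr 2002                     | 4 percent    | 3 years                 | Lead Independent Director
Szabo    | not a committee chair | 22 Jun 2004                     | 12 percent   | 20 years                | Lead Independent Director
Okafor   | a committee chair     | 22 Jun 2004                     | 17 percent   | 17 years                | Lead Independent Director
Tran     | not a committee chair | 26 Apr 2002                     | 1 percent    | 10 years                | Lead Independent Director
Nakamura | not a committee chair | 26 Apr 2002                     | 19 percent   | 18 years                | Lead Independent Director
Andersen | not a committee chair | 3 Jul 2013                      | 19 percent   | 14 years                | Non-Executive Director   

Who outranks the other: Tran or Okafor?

Tran

By board role: Horvat, Mendoza, Nakamura, Tran, Okafor, Achebe and Szabo (Lead Independent Director); then Andersen (Non-Executive Director).
Among Horvat, Mendoza, Nakamura, Tran, Okafor, Achebe and Szabo, by date first elected to the board (earlier first): Horvat, Mendoza, Nakamura and Tran (26 Apr 2002) before Okafor, Achebe and Szabo (22 Jun 2004).
Horvat, Mendoza, Nakamura and Tran are each not a committee chair, so the next rule applies.
Among Horvat, Mendoza, Nakamura and Tran, alphabetically by surname: Horvat before Mendoza before Nakamura before Tran.
Among Okafor, Achebe and Szabo, a committee chair before not a committee chair: Okafor (a committee chair) before Achebe and Szabo (not a committee chair).
Among Achebe and Szabo, alphabetically by surname: Achebe before Szabo.
So Tran takes precedence.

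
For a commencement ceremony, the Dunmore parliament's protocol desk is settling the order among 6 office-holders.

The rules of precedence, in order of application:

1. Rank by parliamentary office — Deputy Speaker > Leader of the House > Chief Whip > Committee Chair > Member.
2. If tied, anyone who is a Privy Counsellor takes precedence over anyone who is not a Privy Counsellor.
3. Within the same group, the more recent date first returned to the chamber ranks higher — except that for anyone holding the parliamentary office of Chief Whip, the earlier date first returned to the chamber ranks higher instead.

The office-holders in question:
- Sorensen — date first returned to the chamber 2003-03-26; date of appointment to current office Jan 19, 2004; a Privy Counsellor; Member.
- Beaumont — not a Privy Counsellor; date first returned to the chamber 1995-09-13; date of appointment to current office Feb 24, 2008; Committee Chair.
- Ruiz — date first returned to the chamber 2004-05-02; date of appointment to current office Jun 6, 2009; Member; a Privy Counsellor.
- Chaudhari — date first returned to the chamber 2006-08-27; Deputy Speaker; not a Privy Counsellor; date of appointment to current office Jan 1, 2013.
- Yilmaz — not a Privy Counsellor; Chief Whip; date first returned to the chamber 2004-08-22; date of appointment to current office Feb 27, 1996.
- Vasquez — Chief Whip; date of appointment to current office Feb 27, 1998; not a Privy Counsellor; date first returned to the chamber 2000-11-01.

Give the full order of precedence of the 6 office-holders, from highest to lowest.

Chaudhari, Vasquez, Yilmaz, Beaumont, Ruiz, Sorensen

By parliamentary office: Chaudhari (Deputy Speaker); then Vasquez and Yilmaz (Chief Whip); then Beaumont (Committee Chair); then Ruiz and Sorensen (Member).
Vasquez and Yilmaz are each not a Privy Counsellor, so the next rule applies.
Among Vasquez and Yilmaz, by date first returned to the chamber (earlier first) (reversed rule for this group): Vasquez (2000-11-01) before Yilmaz (2004-08-22).
Ruiz and Sorensen are each a Privy Counsellor, so the next rule applies.
Among Ruiz and Sorensen, by date first returned to the chamber (later first): Ruiz (2004-05-02) before Sorensen (2003-03-26).
Full order: Chaudhari, Vasquez, Yilmaz, Beaumont, Ruiz, Sorensen.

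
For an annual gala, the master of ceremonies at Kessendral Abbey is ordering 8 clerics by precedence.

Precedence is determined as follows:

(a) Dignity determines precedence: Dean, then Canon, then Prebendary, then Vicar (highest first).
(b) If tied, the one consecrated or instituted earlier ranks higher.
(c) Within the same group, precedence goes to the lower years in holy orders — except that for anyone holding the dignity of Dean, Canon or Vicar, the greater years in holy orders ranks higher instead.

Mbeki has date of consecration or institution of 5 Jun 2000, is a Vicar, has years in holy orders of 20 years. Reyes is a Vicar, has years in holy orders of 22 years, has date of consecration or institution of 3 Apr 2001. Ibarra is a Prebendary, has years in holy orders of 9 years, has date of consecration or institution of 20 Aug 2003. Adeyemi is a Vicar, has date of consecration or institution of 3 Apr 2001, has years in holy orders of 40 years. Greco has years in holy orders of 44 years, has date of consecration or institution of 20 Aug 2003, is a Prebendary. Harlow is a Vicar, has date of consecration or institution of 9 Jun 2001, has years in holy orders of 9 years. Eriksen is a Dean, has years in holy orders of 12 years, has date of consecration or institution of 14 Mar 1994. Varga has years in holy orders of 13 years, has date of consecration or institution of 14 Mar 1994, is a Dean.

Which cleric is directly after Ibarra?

By dignity: Varga and Eriksen (Dean); then Ibarra and Greco (Prebendary); then Mbeki, Adeyemi, Reyes and Harlow (Vicar).
Varga and Eriksen both have date of consecration or institution 14 Mar 1994, so the next rule applies.
Among Varga and Eriksen, by years in holy orders (higher first) (reversed rule for this group): Varga (13 years) before Eriksen (12 years).
Ibarra and Greco both have date of consecration or institution 20 Aug 2003, so the next rule applies.
Among Ibarra and Greco, by years in holy orders (lower first): Ibarra (9 years) before Greco (44 years).
Among Mbeki, Adeyemi, Reyes and Harlow, by date of consecration or institution (earlier first): Mbeki (5 Jun 2000) before Adeyemi and Reyes (3 Apr 2001) before Harlow (9 Jun 2001).
Among Adeyemi and Reyes, by years in holy orders (higher first) (reversed rule for this group): Adeyemi (40 years) before Reyes (22 years).
Order: Varga, Eriksen, Ibarra, Greco, Mbeki, Adeyemi, Reyes, Harlow.

Greco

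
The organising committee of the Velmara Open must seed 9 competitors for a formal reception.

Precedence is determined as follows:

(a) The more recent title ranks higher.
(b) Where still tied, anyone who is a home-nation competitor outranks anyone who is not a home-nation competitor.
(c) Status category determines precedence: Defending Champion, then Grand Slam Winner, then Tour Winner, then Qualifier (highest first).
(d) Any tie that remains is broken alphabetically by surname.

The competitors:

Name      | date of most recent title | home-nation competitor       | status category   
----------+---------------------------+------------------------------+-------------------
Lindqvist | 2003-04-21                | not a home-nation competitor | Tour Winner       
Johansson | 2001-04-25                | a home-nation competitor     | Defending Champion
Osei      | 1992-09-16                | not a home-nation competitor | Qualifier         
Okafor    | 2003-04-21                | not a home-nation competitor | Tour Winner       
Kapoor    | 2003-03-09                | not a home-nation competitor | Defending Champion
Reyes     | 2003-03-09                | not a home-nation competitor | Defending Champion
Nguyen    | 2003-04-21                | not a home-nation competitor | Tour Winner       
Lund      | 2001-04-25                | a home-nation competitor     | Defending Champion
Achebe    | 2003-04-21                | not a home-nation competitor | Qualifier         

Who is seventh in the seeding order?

Johansson

By date of most recent title (later first): Lindqvist, Nguyen, Okafor and Achebe (each 2003-04-21); then Kapoor and Reyes (both 2003-03-09); then Johansson and Lund (both 2001-04-25); then Osei (1992-09-16).
Lindqvist, Nguyen, Okafor and Achebe are each not a home-nation competitor, so the next rule applies.
Among Lindqvist, Nguyen, Okafor and Achebe, by status category: Lindqvist, Nguyen and Okafor (Tour Winner) before Achebe (Qualifier).
Among Lindqvist, Nguyen and Okafor, alphabetically by surname: Lindqvist before Nguyen before Okafor.
Kapoor and Reyes are each not a home-nation competitor, so the next rule applies.
Kapoor and Reyes are each Defending Champion, so the next rule applies.
Among Kapoor and Reyes, alphabetically by surname: Kapoor before Reyes.
Johansson and Lund are each a home-nation competitor, so the next rule applies.
Johansson and Lund are each Defending Champion, so the next rule applies.
Among Johansson and Lund, alphabetically by surname: Johansson before Lund.
Order: Lindqvist, Nguyen, Okafor, Achebe, Kapoor, Reyes, Johansson, Lund, Osei.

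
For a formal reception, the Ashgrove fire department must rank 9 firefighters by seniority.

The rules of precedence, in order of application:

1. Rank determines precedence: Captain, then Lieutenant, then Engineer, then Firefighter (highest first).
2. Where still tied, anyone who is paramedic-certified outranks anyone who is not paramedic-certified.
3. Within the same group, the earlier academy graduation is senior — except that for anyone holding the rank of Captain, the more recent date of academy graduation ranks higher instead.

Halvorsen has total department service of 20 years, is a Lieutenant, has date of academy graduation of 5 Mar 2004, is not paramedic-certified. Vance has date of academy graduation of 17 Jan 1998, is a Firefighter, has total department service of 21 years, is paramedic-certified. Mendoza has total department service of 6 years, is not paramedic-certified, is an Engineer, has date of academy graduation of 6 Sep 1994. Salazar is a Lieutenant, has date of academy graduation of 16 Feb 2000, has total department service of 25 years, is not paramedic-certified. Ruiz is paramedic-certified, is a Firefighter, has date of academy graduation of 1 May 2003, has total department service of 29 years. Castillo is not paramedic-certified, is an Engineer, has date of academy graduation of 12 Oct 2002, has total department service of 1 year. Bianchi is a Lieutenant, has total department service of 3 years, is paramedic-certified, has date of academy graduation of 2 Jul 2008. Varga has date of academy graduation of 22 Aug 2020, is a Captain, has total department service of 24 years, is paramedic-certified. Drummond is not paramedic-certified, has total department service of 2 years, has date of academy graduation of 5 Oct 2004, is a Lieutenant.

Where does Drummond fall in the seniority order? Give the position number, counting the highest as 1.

By rank: Varga (Captain); then Bianchi, Salazar, Halvorsen and Drummond (Lieutenant); then Mendoza and Castillo (Engineer); then Vance and Ruiz (Firefighter).
Among Bianchi, Salazar, Halvorsen and Drummond, paramedic-certified before not paramedic-certified: Bianchi (paramedic-certified) before Salazar, Halvorsen and Drummond (not paramedic-certified).
Among Salazar, Halvorsen and Drummond, by date of academy graduation (earlier first): Salazar (16 Feb 2000) before Halvorsen (5 Mar 2004) before Drummond (5 Oct 2004).
Mendoza and Castillo are each not paramedic-certified, so the next rule applies.
Among Mendoza and Castillo, by date of academy graduation (earlier first): Mendoza (6 Sep 1994) before Castillo (12 Oct 2002).
Vance and Ruiz are each paramedic-certified, so the next rule applies.
Among Vance and Ruiz, by date of academy graduation (earlier first): Vance (17 Jan 1998) before Ruiz (1 May 2003).
Order: Varga, Bianchi, Salazar, Halvorsen, Drummond, Mendoza, Castillo, Vance, Ruiz. So position 5.

5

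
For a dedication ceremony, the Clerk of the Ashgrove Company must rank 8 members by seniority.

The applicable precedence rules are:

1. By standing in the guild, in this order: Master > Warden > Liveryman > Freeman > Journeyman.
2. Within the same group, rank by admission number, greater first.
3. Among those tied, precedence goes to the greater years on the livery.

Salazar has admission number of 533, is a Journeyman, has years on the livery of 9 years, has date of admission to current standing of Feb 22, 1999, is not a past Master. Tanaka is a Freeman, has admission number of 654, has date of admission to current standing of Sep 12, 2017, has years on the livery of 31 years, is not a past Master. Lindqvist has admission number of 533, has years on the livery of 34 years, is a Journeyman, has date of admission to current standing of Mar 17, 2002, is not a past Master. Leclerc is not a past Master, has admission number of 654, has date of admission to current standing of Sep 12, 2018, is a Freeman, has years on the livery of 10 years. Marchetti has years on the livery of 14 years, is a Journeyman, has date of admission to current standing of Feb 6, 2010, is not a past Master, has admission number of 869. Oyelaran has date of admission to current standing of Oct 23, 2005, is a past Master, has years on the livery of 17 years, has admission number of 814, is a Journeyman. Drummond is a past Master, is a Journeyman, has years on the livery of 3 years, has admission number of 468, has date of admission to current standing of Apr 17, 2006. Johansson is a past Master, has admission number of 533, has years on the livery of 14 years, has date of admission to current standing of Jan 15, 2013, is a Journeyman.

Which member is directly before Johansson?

By standing in the guild: Tanaka and Leclerc (Freeman); then Marchetti, Oyelaran, Lindqvist, Johansson, Salazar and Drummond (Journeyman).
Tanaka and Leclerc both have admission number 654, so the next rule applies.
Among Tanaka and Leclerc, by years on the livery (higher first): Tanaka (31 years) before Leclerc (10 years).
Among Marchetti, Oyelaran, Lindqvist, Johansson, Salazar and Drummond, by admission number (higher first): Marchetti (869) before Oyelaran (814) before Lindqvist, Johansson and Salazar (533) before Drummond (468).
Among Lindqvist, Johansson and Salazar, by years on the livery (higher first): Lindqvist (34 years) before Johansson (14 years) before Salazar (9 years).
Order: Tanaka, Leclerc, Marchetti, Oyelaran, Lindqvist, Johansson, Salazar, Drummond.

Lindqvist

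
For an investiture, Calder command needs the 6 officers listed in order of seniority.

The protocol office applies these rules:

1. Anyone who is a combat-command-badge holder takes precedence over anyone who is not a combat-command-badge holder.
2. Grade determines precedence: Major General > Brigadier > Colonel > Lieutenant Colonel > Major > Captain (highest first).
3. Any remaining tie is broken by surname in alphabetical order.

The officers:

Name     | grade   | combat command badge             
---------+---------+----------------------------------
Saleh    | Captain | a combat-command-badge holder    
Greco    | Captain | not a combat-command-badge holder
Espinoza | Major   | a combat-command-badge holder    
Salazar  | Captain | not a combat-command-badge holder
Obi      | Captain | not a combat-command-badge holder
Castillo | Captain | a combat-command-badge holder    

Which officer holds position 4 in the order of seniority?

Greco

By the first rule: Espinoza, Castillo and Saleh (each a combat-command-badge holder); then Greco, Obi and Salazar (each not a combat-command-badge holder).
Among Espinoza, Castillo and Saleh, by grade: Espinoza (Major) before Castillo and Saleh (Captain).
Among Castillo and Saleh, alphabetically by surname: Castillo before Saleh.
Greco, Obi and Salazar are each Captain, so the next rule applies.
Among Greco, Obi and Salazar, alphabetically by surname: Greco before Obi before Salazar.
Order: Espinoza, Castillo, Saleh, Greco, Obi, Salazar.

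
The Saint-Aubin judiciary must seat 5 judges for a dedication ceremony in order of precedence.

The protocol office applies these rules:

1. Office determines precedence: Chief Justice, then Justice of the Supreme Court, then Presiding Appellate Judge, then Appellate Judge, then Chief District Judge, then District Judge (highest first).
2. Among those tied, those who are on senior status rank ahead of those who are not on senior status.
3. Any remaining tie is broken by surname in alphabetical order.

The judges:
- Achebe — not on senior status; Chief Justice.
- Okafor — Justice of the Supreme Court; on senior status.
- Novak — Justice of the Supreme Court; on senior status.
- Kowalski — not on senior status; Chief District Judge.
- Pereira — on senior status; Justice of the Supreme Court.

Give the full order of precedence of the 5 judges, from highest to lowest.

By office: Achebe (Chief Justice); then Novak, Okafor and Pereira (Justice of the Supreme Court); then Kowalski (Chief District Judge).
Novak, Okafor and Pereira are each on senior status, so the next rule applies.
Among Novak, Okafor and Pereira, alphabetically by surname: Novak before Okafor before Pereira.
Full order: Achebe, Novak, Okafor, Pereira, Kowalski.

Achebe, Novak, Okafor, Pereira, Kowalski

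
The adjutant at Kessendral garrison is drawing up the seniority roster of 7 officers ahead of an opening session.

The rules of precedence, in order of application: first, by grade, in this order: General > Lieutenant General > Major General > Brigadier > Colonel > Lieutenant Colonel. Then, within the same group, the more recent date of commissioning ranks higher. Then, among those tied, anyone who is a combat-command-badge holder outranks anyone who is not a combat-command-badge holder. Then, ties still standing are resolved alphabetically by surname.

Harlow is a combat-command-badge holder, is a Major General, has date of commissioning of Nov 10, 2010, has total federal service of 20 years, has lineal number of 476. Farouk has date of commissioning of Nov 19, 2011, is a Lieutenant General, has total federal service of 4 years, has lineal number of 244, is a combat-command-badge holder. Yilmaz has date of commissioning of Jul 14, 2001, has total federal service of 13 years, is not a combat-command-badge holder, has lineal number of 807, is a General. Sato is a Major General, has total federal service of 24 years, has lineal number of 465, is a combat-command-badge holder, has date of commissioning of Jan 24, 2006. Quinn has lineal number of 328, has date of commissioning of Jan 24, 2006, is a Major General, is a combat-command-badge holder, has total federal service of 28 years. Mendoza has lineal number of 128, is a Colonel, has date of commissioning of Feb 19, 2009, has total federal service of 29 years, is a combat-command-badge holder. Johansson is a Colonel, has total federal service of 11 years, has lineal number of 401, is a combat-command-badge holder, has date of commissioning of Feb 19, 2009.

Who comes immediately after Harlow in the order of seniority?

By grade: Yilmaz (General); then Farouk (Lieutenant General); then Harlow, Quinn and Sato (Major General); then Johansson and Mendoza (Colonel).
Among Harlow, Quinn and Sato, by date of commissioning (later first): Harlow (Nov 10, 2010) before Quinn and Sato (Jan 24, 2006).
Quinn and Sato are each a combat-command-badge holder, so the next rule applies.
Among Quinn and Sato, alphabetically by surname: Quinn before Sato.
Johansson and Mendoza both have date of commissioning Feb 19, 2009, so the next rule applies.
Johansson and Mendoza are each a combat-command-badge holder, so the next rule applies.
Among Johansson and Mendoza, alphabetically by surname: Johansson before Mendoza.
Order: Yilmaz, Farouk, Harlow, Quinn, Sato, Johansson, Mendoza.

Quinn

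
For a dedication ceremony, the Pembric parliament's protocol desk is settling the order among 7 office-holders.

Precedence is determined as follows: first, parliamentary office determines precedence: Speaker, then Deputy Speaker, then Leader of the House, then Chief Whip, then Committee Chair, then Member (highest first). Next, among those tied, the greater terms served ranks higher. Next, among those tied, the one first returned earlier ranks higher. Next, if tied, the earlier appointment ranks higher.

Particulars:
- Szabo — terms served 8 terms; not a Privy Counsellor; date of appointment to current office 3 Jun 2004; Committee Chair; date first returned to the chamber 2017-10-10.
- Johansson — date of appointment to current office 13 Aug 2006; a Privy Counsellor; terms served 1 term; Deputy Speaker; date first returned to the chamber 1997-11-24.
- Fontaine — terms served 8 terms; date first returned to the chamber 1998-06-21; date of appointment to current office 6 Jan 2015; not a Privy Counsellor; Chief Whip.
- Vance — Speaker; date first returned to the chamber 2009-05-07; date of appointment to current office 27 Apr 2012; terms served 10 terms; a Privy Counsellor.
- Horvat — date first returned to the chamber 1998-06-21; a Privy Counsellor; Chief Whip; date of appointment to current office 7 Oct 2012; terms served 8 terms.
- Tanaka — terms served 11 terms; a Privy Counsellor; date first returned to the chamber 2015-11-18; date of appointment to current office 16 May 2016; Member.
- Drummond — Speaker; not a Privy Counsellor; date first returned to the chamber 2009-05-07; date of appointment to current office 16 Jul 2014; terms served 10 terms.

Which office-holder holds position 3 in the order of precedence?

Johansson

By parliamentary office: Vance and Drummond (Speaker); then Johansson (Deputy Speaker); then Horvat and Fontaine (Chief Whip); then Szabo (Committee Chair); then Tanaka (Member).
Vance and Drummond both have terms served 10 terms, so the next rule applies.
Vance and Drummond both have date first returned to the chamber 2009-05-07, so the next rule applies.
Among Vance and Drummond, by date of appointment to current office (earlier first): Vance (27 Apr 2012) before Drummond (16 Jul 2014).
Horvat and Fontaine both have terms served 8 terms, so the next rule applies.
Horvat and Fontaine both have date first returned to the chamber 1998-06-21, so the next rule applies.
Among Horvat and Fontaine, by date of appointment to current office (earlier first): Horvat (7 Oct 2012) before Fontaine (6 Jan 2015).
Order: Vance, Drummond, Johansson, Horvat, Fontaine, Szabo, Tanaka.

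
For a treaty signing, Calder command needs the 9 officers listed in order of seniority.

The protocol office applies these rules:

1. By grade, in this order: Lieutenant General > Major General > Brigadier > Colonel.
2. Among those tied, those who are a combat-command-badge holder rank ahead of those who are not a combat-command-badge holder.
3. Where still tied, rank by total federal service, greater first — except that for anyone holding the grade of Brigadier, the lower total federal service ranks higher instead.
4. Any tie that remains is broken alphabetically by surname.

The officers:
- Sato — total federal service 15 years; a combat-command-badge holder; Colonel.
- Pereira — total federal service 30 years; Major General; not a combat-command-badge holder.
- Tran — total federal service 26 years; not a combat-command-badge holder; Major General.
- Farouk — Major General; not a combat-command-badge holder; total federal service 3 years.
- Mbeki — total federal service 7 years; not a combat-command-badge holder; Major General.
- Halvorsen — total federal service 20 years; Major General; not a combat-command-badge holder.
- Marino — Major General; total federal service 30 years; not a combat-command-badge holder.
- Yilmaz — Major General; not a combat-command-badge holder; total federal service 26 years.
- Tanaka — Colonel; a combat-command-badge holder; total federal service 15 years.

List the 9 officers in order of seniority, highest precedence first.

Marino, Pereira, Tran, Yilmaz, Halvorsen, Mbeki, Farouk, Sato, Tanaka

By grade: Marino, Pereira, Tran, Yilmaz, Halvorsen, Mbeki and Farouk (Major General); then Sato and Tanaka (Colonel).
Marino, Pereira, Tran, Yilmaz, Halvorsen, Mbeki and Farouk are each not a combat-command-badge holder, so the next rule applies.
Among Marino, Pereira, Tran, Yilmaz, Halvorsen, Mbeki and Farouk, by total federal service (higher first): Marino and Pereira (30 years) before Tran and Yilmaz (26 years) before Halvorsen (20 years) before Mbeki (7 years) before Farouk (3 years).
Among Marino and Pereira, alphabetically by surname: Marino before Pereira.
Among Tran and Yilmaz, alphabetically by surname: Tran before Yilmaz.
Sato and Tanaka are each a combat-command-badge holder, so the next rule applies.
Sato and Tanaka both have total federal service 15 years, so the next rule applies.
Among Sato and Tanaka, alphabetically by surname: Sato before Tanaka.
Full order: Marino, Pereira, Tran, Yilmaz, Halvorsen, Mbeki, Farouk, Sato, Tanaka.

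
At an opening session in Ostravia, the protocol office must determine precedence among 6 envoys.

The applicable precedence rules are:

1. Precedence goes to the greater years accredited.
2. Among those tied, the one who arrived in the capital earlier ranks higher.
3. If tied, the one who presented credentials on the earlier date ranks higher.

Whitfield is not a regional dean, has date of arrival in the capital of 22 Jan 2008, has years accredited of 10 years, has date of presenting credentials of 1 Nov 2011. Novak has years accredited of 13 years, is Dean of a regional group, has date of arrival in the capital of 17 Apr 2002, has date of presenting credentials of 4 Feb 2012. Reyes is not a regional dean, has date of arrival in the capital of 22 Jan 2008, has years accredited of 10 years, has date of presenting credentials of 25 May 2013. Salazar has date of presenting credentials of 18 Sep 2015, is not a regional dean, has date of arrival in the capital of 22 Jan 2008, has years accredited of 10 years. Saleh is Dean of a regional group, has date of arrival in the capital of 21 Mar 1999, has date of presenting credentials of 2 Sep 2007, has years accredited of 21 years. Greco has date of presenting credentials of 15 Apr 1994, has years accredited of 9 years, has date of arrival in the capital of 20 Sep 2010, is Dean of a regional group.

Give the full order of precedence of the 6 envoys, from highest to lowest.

By years accredited (higher first): Saleh (21 years); then Novak (13 years); then Whitfield, Reyes and Salazar (each 10 years); then Greco (9 years).
Whitfield, Reyes and Salazar all have date of arrival in the capital 22 Jan 2008, so the next rule applies.
Among Whitfield, Reyes and Salazar, by date of presenting credentials (earlier first): Whitfield (1 Nov 2011) before Reyes (25 May 2013) before Salazar (18 Sep 2015).
Full order: Saleh, Novak, Whitfield, Reyes, Salazar, Greco.

Saleh, Novak, Whitfield, Reyes, Salazar, Greco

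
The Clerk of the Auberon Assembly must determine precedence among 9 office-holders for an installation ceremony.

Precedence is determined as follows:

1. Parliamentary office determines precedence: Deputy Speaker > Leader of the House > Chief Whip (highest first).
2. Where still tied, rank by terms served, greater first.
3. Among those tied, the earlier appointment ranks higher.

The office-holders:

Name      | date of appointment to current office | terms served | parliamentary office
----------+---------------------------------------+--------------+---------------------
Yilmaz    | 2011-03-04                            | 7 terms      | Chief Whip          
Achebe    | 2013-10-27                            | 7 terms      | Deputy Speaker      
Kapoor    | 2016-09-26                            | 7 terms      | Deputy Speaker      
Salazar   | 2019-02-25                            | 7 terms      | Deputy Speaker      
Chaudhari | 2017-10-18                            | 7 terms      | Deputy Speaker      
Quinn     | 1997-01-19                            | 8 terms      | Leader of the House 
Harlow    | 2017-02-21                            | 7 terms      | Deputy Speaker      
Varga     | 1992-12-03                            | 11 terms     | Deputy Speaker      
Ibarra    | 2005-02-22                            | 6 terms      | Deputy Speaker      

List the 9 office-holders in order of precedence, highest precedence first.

Varga, Achebe, Kapoor, Harlow, Chaudhari, Salazar, Ibarra, Quinn, Yilmaz

By parliamentary office: Varga, Achebe, Kapoor, Harlow, Chaudhari, Salazar and Ibarra (Deputy Speaker); then Quinn (Leader of the House); then Yilmaz (Chief Whip).
Among Varga, Achebe, Kapoor, Harlow, Chaudhari, Salazar and Ibarra, by terms served (higher first): Varga (11 terms) before Achebe, Kapoor, Harlow, Chaudhari and Salazar (7 terms) before Ibarra (6 terms).
Among Achebe, Kapoor, Harlow, Chaudhari and Salazar, by date of appointment to current office (earlier first): Achebe (2013-10-27) before Kapoor (2016-09-26) before Harlow (2017-02-21) before Chaudhari (2017-10-18) before Salazar (2019-02-25).
Full order: Varga, Achebe, Kapoor, Harlow, Chaudhari, Salazar, Ibarra, Quinn, Yilmaz.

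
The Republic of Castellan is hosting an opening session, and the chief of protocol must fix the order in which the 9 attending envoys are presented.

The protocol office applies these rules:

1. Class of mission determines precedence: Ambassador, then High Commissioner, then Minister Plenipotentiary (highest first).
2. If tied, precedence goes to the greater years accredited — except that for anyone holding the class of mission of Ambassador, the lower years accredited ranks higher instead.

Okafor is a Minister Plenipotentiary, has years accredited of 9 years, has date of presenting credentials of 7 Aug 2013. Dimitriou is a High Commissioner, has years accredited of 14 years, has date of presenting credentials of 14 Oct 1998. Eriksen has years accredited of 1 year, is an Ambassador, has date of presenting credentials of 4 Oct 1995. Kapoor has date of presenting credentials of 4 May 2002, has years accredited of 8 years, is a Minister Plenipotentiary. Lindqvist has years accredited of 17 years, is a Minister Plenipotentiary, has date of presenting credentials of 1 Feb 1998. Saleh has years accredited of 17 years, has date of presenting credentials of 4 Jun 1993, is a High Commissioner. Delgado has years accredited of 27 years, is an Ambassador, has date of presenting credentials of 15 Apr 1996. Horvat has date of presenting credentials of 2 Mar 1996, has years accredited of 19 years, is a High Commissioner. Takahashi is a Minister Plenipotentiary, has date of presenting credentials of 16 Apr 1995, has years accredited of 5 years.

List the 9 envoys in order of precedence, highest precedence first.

Eriksen, Delgado, Horvat, Saleh, Dimitriou, Lindqvist, Okafor, Kapoor, Takahashi

By class of mission: Eriksen and Delgado (Ambassador); then Horvat, Saleh and Dimitriou (High Commissioner); then Lindqvist, Okafor, Kapoor and Takahashi (Minister Plenipotentiary).
Among Eriksen and Delgado, by years accredited (lower first) (reversed rule for this group): Eriksen (1 year) before Delgado (27 years).
Among Horvat, Saleh and Dimitriou, by years accredited (higher first): Horvat (19 years) before Saleh (17 years) before Dimitriou (14 years).
Among Lindqvist, Okafor, Kapoor and Takahashi, by years accredited (higher first): Lindqvist (17 years) before Okafor (9 years) before Kapoor (8 years) before Takahashi (5 years).
Full order: Eriksen, Delgado, Horvat, Saleh, Dimitriou, Lindqvist, Okafor, Kapoor, Takahashi.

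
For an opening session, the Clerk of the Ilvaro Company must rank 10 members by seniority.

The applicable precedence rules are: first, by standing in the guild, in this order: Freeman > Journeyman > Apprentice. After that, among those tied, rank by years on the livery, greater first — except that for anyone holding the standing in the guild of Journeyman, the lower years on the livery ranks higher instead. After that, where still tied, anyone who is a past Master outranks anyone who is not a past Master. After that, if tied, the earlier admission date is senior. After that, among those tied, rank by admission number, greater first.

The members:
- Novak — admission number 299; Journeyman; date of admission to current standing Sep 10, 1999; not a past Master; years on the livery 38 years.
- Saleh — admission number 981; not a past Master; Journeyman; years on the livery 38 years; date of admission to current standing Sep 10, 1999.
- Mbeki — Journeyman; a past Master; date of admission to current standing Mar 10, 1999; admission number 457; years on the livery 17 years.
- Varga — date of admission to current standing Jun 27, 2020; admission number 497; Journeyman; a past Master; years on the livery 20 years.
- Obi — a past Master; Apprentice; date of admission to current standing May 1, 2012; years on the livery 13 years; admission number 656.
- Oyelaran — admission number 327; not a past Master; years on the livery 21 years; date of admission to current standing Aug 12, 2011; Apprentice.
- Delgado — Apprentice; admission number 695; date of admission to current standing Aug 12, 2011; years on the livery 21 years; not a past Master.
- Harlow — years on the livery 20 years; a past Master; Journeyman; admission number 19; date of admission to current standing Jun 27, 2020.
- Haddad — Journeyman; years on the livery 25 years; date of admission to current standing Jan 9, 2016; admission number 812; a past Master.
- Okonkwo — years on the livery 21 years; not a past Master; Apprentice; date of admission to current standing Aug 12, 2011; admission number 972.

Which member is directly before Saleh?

By standing in the guild: Mbeki, Varga, Harlow, Haddad, Saleh and Novak (Journeyman); then Okonkwo, Delgado, Oyelaran and Obi (Apprentice).
Among Mbeki, Varga, Harlow, Haddad, Saleh and Novak, by years on the livery (lower first) (reversed rule for this group): Mbeki (17 years) before Varga and Harlow (20 years) before Haddad (25 years) before Saleh and Novak (38 years).
Varga and Harlow are each a past Master, so the next rule applies.
Varga and Harlow both have date of admission to current standing Jun 27, 2020, so the next rule applies.
Among Varga and Harlow, by admission number (higher first): Varga (497) before Harlow (19).
Saleh and Novak are each not a past Master, so the next rule applies.
Saleh and Novak both have date of admission to current standing Sep 10, 1999, so the next rule applies.
Among Saleh and Novak, by admission number (higher first): Saleh (981) before Novak (299).
Among Okonkwo, Delgado, Oyelaran and Obi, by years on the livery (higher first): Okonkwo, Delgado and Oyelaran (21 years) before Obi (13 years).
Okonkwo, Delgado and Oyelaran are each not a past Master, so the next rule applies.
Okonkwo, Delgado and Oyelaran all have date of admission to current standing Aug 12, 2011, so the next rule applies.
Among Okonkwo, Delgado and Oyelaran, by admission number (higher first): Okonkwo (972) before Delgado (695) before Oyelaran (327).
Order: Mbeki, Varga, Harlow, Haddad, Saleh, Novak, Okonkwo, Delgado, Oyelaran, Obi.

Haddad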